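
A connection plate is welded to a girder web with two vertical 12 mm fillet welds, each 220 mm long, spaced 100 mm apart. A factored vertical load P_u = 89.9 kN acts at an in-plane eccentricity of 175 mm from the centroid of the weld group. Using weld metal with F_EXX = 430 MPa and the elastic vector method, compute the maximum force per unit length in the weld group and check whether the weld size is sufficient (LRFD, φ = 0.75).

f_max ≈ 769 N/mm; adequate

Total weld length L_w = 440 mm. Treat welds as unit-width lines.
Polar moment about centroid: J = 2[d³/12 + d(b/2)²] = 2[220³/12 + 220×50²] = 2875000 mm³.
Direct shear f_v = P/L_w = 89.9×10³ / 440 = 204.3 N/mm (vertical).
Torsion M = P·e = 89.9×10³ × 175 = 15732000 N·mm.
Critical point at (x, y) = (50, 110) from centroid. f_tx = M·y/J = 602 N/mm; f_ty = M·x/J = 273.6 N/mm.
Resultant f_max = √[f_tx² + (f_v + f_ty)²] = √[602² + (204.3 + 273.6)²] = 768.7 N/mm.
Capacity per unit length: φr_n = 0.75 × 0.6 × 430 × (0.707 × 12) = 1642 N/mm.
768.7 ≤ 1642 → adequate.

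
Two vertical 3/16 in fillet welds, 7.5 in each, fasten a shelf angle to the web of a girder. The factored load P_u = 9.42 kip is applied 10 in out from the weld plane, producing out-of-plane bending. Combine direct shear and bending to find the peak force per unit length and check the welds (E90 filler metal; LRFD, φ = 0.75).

f_max ≈ 5.06 kip/in; adequate

E90XX → F_EXX = 90 ksi.
L_w = 2 × 7.5 = 15 in; section modulus (unit throat) S = 2 × L²/6 = 18.75 in².
Direct shear f_v = P/L_w = 9.42/15 = 0.628 kip/in.
Moment M = P × e = 9.42 × 10 = 94.2 kip·in; bending f_b = M/S = 5.024 kip/in.
f_max = √(f_v² + f_b²) = √(0.628² + 5.024²) = 5.063 kip/in.
φr_n = 0.75 × 0.6 × 90 × (0.707 × 0.1875) = 5.369 kip/in → adequate.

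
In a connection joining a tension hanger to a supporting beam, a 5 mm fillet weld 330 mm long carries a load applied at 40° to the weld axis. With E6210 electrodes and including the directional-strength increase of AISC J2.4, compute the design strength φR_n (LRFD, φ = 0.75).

E62XX → F_EXX = 620 MPa.
t_e = 0.707 × 5 = 3.535 mm; A_we = 3.535 × 330 = 1167 mm².
Directional factor: 1.0 + 0.5 sin^1.5(40°) = 1.258.
F_nw = 0.6 × 620 × 1.258 = 467.9 MPa.
φR_n = 0.75 × 467.9 × 1167 × 10⁻³ = 409.3 kN.

φR_n ≈ 409 kN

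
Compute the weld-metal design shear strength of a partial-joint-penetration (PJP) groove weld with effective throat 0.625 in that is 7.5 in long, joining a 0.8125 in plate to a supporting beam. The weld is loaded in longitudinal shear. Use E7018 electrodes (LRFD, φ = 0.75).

φR_n ≈ 148 kip

E70XX → F_EXX = 70 ksi.
Effective throat (given) t_e = 0.625 in.
A_we = 0.625 × 7.5 = 4.688 in².
F_nw = 0.6 F_EXX = 42 ksi.
φR_n = 0.75 × 42 × 4.688 = 147.7 kip.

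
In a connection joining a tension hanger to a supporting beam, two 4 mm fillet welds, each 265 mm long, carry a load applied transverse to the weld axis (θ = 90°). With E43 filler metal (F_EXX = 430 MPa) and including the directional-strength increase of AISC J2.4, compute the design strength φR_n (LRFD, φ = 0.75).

t_e = 0.707 × 4 = 2.828 mm; A_we = 2.828 × 530 = 1499 mm².
Directional factor: 1.0 + 0.5 sin^1.5(90°) = 1.5.
F_nw = 0.6 × 430 × 1.5 = 387 MPa.
φR_n = 0.75 × 387 × 1499 × 10⁻³ = 435 kN.

φR_n ≈ 435 kN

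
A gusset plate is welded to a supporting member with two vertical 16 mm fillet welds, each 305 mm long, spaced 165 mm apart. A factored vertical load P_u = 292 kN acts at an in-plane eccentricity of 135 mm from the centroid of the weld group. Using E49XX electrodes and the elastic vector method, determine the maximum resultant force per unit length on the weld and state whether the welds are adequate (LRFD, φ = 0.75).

E49XX → F_EXX = 490 MPa.
Total weld length L_w = 610 mm. Treat welds as unit-width lines.
Polar moment about centroid: J = 2[d³/12 + d(b/2)²] = 2[305³/12 + 305×82.5²] = 8881000 mm³.
Direct shear f_v = P/L_w = 292×10³ / 610 = 478.7 N/mm (vertical).
Torsion M = P·e = 292×10³ × 135 = 39420000 N·mm.
Critical point at (x, y) = (82.5, 152.5) from centroid. f_tx = M·y/J = 676.9 N/mm; f_ty = M·x/J = 366.2 N/mm.
Resultant f_max = √[f_tx² + (f_v + f_ty)²] = √[676.9² + (478.7 + 366.2)²] = 1083 N/mm.
Capacity per unit length: φr_n = 0.75 × 0.6 × 490 × (0.707 × 16) = 2494 N/mm.
1083 ≤ 2494 → adequate.

f_max ≈ 1080 N/mm; adequate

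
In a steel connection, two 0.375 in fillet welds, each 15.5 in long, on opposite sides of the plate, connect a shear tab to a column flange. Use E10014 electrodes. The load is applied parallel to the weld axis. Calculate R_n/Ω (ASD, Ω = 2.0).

E100XX → F_EXX = 100 ksi.
Effective throat t_e = 0.707 × 0.375 = 0.2651 in.
Total length L = 31 in; A_we = 0.2651 × 31 = 8.219 in².
F_nw = 0.6 F_EXX = 0.6 × 100 = 60 ksi.
R_n = 60 × 8.219 = 493.1 kip; R_n/Ω = 493.1/2.0 = 246.6 kip.

R_n/Ω ≈ 247 kip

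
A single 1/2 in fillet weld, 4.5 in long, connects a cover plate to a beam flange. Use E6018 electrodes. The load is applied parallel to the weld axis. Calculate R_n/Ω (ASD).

R_n/Ω ≈ 28.6 kip

E60XX → F_EXX = 60 ksi.
Effective throat t_e = 0.707 × 0.5 = 0.3535 in.
Total length L = 4.5 in; A_we = 0.3535 × 4.5 = 1.591 in².
F_nw = 0.6 F_EXX = 0.6 × 60 = 36 ksi.
R_n = 36 × 1.591 = 57.27 kip; R_n/Ω = 57.27/2.0 = 28.63 kip.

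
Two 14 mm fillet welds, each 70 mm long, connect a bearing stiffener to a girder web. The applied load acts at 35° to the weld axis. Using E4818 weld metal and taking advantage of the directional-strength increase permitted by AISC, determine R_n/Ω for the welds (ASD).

R_n/Ω ≈ 243 kN

E48XX → F_EXX = 480 MPa.
t_e = 0.707 × 14 = 9.898 mm; A_we = 9.898 × 140 = 1386 mm².
Directional factor: 1.0 + 0.5 sin^1.5(35°) = 1.217.
F_nw = 0.6 × 480 × 1.217 = 350.6 MPa.
R_n/Ω = (350.6 × 1386) / 2.0 × 10⁻³ = 242.9 kN.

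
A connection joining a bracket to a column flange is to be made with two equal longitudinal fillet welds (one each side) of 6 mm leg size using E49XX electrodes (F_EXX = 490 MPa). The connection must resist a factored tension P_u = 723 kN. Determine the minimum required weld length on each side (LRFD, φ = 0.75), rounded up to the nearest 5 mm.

Throat t_e = 0.707 × 6 = 4.242 mm.
φr_n = 0.75 × 0.6 × 490 × 4.242 × 10⁻³ = 0.9354 kN/mm.
L_req = P_u / φr_n = 723 / 0.9354 = 773 mm total.
Per side: 773 / 2 = 386.5 mm.
Round up → use L = 390 mm on each side.

L = 390 mm on each side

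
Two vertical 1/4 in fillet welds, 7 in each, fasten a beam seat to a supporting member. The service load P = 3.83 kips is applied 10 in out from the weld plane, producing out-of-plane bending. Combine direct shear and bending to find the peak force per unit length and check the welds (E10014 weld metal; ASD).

f_max ≈ 2.36 kip/in; adequate

E100XX → F_EXX = 100 ksi.
L_w = 2 × 7 = 14 in; section modulus (unit throat) S = 2 × L²/6 = 16.33 in².
Direct shear f_v = P/L_w = 3.83/14 = 0.2736 kip/in.
Moment M = P × e = 3.83 × 10 = 38.3 kip·in; bending f_b = M/S = 2.345 kip/in.
f_max = √(f_v² + f_b²) = √(0.2736² + 2.345²) = 2.361 kip/in.
r_n/Ω = (1/2.0) × 0.6 × 100 × (0.707 × 0.25) = 5.302 kip/in → adequate.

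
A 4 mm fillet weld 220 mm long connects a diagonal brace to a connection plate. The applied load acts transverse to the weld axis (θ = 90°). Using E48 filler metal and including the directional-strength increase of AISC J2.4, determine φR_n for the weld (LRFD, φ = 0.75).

φR_n ≈ 202 kN

E48XX → F_EXX = 480 MPa.
t_e = 0.707 × 4 = 2.828 mm; A_we = 2.828 × 220 = 622.2 mm².
Directional factor: 1.0 + 0.5 sin^1.5(90°) = 1.5.
F_nw = 0.6 × 480 × 1.5 = 432 MPa.
φR_n = 0.75 × 432 × 622.2 × 10⁻³ = 201.6 kN.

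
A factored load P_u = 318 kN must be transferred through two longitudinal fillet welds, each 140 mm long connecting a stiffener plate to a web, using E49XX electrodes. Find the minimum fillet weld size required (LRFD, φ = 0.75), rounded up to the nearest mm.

w = 8 mm

E49XX → F_EXX = 490 MPa.
Total weld length L = 280 mm.
Required throat t_e = P_u / (φ × 0.6 F_EXX × L) = 318 / (0.75 × 0.6 × 490 × 280 × 10⁻³) = 5.151 mm.
Required leg w = t_e / 0.707 = 7.285 mm → use 8 mm.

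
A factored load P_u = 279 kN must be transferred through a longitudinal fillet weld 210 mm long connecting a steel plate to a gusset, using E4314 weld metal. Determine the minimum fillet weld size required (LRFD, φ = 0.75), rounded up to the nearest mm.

w = 10 mm

E43XX → F_EXX = 430 MPa.
Total weld length L = 210 mm.
Required throat t_e = P_u / (φ × 0.6 F_EXX × L) = 279 / (0.75 × 0.6 × 430 × 210 × 10⁻³) = 6.866 mm.
Required leg w = t_e / 0.707 = 9.711 mm → use 10 mm.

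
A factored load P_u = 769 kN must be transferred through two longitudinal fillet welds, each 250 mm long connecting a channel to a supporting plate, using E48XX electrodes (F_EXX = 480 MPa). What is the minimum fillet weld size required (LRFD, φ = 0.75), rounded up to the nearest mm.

Total weld length L = 500 mm.
Required throat t_e = P_u / (φ × 0.6 F_EXX × L) = 769 / (0.75 × 0.6 × 480 × 500 × 10⁻³) = 7.12 mm.
Required leg w = t_e / 0.707 = 10.07 mm → use 11 mm.

w = 11 mm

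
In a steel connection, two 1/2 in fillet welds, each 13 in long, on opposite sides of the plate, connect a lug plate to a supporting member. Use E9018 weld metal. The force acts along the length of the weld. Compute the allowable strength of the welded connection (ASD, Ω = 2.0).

R_n/Ω ≈ 248 kips

E90XX → F_EXX = 90 ksi.
Effective throat t_e = 0.707 × 0.5 = 0.3535 in.
Total length L = 26 in; A_we = 0.3535 × 26 = 9.191 in².
F_nw = 0.6 F_EXX = 0.6 × 90 = 54 ksi.
R_n = 54 × 9.191 = 496.3 kips; R_n/Ω = 496.3/2.0 = 248.2 kips.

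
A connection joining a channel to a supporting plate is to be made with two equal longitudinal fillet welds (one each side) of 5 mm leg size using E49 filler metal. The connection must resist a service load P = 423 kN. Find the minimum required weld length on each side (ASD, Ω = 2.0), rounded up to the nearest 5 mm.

L = 410 mm on each side

E49XX → F_EXX = 490 MPa.
Throat t_e = 0.707 × 5 = 3.535 mm.
r_n/Ω = (0.6 × 490 × 3.535) / 2.0 = 519.6 N/mm = 0.5196 kN/mm.
L_req = P / (r_n/Ω) = 423 / 0.5196 = 814 mm total.
Per side: 814 / 2 = 407 mm.
Round up → use L = 410 mm on each side.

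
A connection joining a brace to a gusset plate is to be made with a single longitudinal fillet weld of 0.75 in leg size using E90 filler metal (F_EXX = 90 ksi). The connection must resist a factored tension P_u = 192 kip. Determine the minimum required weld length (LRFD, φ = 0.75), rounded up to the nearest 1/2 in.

L = 9 in

Throat t_e = 0.707 × 0.75 = 0.5302 in.
φr_n = 0.75 × 0.6 × 90 × 0.5302 = 21.48 kip/in.
L_req = P_u / φr_n = 192 / 21.48 = 8.941 in total.
Round up → use L = 9 in.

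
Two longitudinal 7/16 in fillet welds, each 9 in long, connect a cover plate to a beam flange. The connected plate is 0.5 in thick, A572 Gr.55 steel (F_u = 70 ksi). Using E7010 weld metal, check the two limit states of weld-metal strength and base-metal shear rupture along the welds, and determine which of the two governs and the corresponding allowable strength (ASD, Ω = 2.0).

E70XX → F_EXX = 70 ksi.
t_e = 0.707 × 0.4375 = 0.3093 in; L = 18 in.
Weld metal: R_n/Ω = (1/2.0) × 0.6 × 70 × 0.3093 × 18 = 116.9 kips.
Base metal (shear rupture): R_n/Ω = (1/2.0) × 0.6 × 70 × 0.5 × 18 = 189 kips.
Governing: weld metal.

R_n/Ω ≈ 117 kips (weld metal governs)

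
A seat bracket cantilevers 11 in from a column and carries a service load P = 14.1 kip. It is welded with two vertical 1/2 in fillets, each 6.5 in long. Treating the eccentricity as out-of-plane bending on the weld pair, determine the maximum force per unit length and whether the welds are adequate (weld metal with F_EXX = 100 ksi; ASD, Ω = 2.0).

L_w = 2 × 6.5 = 13 in; section modulus (unit throat) S = 2 × L²/6 = 14.08 in².
Direct shear f_v = P/L_w = 14.1/13 = 1.085 kip/in.
Moment M = P × e = 14.1 × 11 = 155.1 kip·in; bending f_b = M/S = 11.01 kip/in.
f_max = √(f_v² + f_b²) = √(1.085² + 11.01²) = 11.07 kip/in.
r_n/Ω = (1/2.0) × 0.6 × 100 × (0.707 × 0.5) = 10.6 kip/in → NOT adequate.

f_max ≈ 11.1 kip/in; NOT adequate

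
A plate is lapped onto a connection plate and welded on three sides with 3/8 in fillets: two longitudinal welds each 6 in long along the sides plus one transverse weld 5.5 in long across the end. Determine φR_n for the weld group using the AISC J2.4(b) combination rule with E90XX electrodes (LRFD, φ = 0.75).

φR_n ≈ 198 kip

E90XX → F_EXX = 90 ksi.
t_e = 0.707 × 0.375 = 0.2651 in.
R_nwl = 0.6 × 90 × 0.2651 × 12 = 171.8 kip (longitudinal, 2 welds).
R_nwt = 0.6 × 90 × 0.2651 × 5.5 = 78.74 kip (transverse, base value).
(i) R_nwl + R_nwt = 250.5 kip; (ii) 0.85 R_nwl + 1.5 R_nwt = 264.1 kip.
R_n = max = 264.1 kip [governs: (ii)]; φR_n = 198.1 kip.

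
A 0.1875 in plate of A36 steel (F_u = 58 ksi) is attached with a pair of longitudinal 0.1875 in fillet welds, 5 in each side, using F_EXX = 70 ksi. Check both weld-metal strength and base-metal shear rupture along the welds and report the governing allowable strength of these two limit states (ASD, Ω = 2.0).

t_e = 0.707 × 0.1875 = 0.1326 in; L = 10 in.
Weld metal: R_n/Ω = (1/2.0) × 0.6 × 70 × 0.1326 × 10 = 27.84 kip.
Base metal (shear rupture): R_n/Ω = (1/2.0) × 0.6 × 58 × 0.1875 × 10 = 32.62 kip.
Governing: weld metal.

R_n/Ω ≈ 27.8 kip (weld metal governs)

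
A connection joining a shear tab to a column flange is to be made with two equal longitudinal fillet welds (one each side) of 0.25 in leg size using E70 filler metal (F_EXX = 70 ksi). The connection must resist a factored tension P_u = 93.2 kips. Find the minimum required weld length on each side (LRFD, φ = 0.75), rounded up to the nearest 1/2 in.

Throat t_e = 0.707 × 0.25 = 0.1767 in.
φr_n = 0.75 × 0.6 × 70 × 0.1767 = 5.568 kips/in.
L_req = P_u / φr_n = 93.2 / 5.568 = 16.74 in total.
Per side: 16.74 / 2 = 8.37 in.
Round up → use L = 8.5 in on each side.

L = 8.5 in on each side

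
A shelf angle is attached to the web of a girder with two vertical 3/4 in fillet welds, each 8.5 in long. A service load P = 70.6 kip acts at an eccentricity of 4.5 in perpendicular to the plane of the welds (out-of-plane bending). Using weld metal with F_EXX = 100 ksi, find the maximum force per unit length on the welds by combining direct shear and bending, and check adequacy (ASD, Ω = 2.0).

f_max ≈ 13.8 kip/in; adequate

L_w = 2 × 8.5 = 17 in; section modulus (unit throat) S = 2 × L²/6 = 24.08 in².
Direct shear f_v = P/L_w = 70.6/17 = 4.153 kip/in.
Moment M = P × e = 70.6 × 4.5 = 317.7 kip·in; bending f_b = M/S = 13.19 kip/in.
f_max = √(f_v² + f_b²) = √(4.153² + 13.19²) = 13.83 kip/in.
r_n/Ω = (1/2.0) × 0.6 × 100 × (0.707 × 0.75) = 15.91 kip/in → adequate.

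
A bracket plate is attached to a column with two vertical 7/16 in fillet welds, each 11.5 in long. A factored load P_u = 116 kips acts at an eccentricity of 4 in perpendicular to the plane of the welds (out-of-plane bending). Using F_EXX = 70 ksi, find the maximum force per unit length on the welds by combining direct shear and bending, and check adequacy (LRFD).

f_max ≈ 11.7 kip/in; NOT adequate

L_w = 2 × 11.5 = 23 in; section modulus (unit throat) S = 2 × L²/6 = 44.08 in².
Direct shear f_v = P/L_w = 116/23 = 5.043 kip/in.
Moment M = P × e = 116 × 4 = 464 kip·in; bending f_b = M/S = 10.53 kip/in.
f_max = √(f_v² + f_b²) = √(5.043² + 10.53²) = 11.67 kip/in.
φr_n = 0.75 × 0.6 × 70 × (0.707 × 0.4375) = 9.743 kip/in → NOT adequate.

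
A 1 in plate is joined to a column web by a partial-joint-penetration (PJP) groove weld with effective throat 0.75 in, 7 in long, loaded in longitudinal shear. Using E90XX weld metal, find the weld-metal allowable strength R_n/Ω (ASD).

E90XX → F_EXX = 90 ksi.
Effective throat (given) t_e = 0.75 in.
A_we = 0.75 × 7 = 5.25 in².
F_nw = 0.6 F_EXX = 54 ksi.
R_n/Ω = (54 × 5.25) / 2.0 = 141.8 kips.

R_n/Ω ≈ 142 kips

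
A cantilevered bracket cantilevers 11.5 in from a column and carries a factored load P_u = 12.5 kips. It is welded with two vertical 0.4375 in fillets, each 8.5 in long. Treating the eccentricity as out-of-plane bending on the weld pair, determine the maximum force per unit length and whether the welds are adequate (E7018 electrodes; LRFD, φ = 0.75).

f_max ≈ 6.01 kip/in; adequate

E70XX → F_EXX = 70 ksi.
L_w = 2 × 8.5 = 17 in; section modulus (unit throat) S = 2 × L²/6 = 24.08 in².
Direct shear f_v = P/L_w = 12.5/17 = 0.7353 kip/in.
Moment M = P × e = 12.5 × 11.5 = 143.75 kip·in; bending f_b = M/S = 5.969 kip/in.
f_max = √(f_v² + f_b²) = √(0.7353² + 5.969²) = 6.014 kip/in.
φr_n = 0.75 × 0.6 × 70 × (0.707 × 0.4375) = 9.743 kip/in → adequate.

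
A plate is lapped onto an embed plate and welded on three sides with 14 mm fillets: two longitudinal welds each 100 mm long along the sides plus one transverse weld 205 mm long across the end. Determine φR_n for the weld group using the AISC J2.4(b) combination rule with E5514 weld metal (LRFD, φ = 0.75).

φR_n ≈ 1170 kN

E55XX → F_EXX = 550 MPa.
t_e = 0.707 × 14 = 9.898 mm.
R_nwl = 0.6 × 550 × 9.898 × 200 × 10⁻³ = 653.3 kN (longitudinal, 2 welds).
R_nwt = 0.6 × 550 × 9.898 × 205 × 10⁻³ = 669.6 kN (transverse, base value).
(i) R_nwl + R_nwt = 1323 kN; (ii) 0.85 R_nwl + 1.5 R_nwt = 1560 kN.
R_n = max = 1560 kN [governs: (ii)]; φR_n = 1170 kN.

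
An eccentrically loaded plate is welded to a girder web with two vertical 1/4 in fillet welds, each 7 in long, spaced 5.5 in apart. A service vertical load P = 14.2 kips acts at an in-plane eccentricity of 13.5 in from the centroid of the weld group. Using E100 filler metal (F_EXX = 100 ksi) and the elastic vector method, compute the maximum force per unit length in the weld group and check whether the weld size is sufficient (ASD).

Total weld length L_w = 14 in. Treat welds as unit-width lines.
Polar moment about centroid: J = 2[d³/12 + d(b/2)²] = 2[7³/12 + 7×2.75²] = 163 in³.
Direct shear f_v = P/L_w = 14.2 / 14 = 1.014 kip/in (vertical).
Torsion M = P·e = 14.2 × 13.5 = 191.7 kip·in.
Critical point at (x, y) = (2.75, 3.5) from centroid. f_tx = M·y/J = 4.115 kip/in; f_ty = M·x/J = 3.233 kip/in.
Resultant f_max = √[f_tx² + (f_v + f_ty)²] = √[4.115² + (1.014 + 3.233)²] = 5.914 kip/in.
Capacity per unit length: r_n/Ω = (1/2.0) × 0.6 × 100 × (0.707 × 0.25) = 5.302 kip/in.
5.914 > 5.302 → NOT adequate.

f_max ≈ 5.91 kip/in; NOT adequate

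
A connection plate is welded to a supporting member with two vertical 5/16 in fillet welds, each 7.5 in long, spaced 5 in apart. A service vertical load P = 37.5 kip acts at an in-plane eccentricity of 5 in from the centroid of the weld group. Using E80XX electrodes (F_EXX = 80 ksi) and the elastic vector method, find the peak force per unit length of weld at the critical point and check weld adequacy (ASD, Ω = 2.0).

Total weld length L_w = 15 in. Treat welds as unit-width lines.
Polar moment about centroid: J = 2[d³/12 + d(b/2)²] = 2[7.5³/12 + 7.5×2.5²] = 164.1 in³.
Direct shear f_v = P/L_w = 37.5 / 15 = 2.5 kip/in (vertical).
Torsion M = P·e = 37.5 × 5 = 187.5 kip·in.
Critical point at (x, y) = (2.5, 3.75) from centroid. f_tx = M·y/J = 4.286 kip/in; f_ty = M·x/J = 2.857 kip/in.
Resultant f_max = √[f_tx² + (f_v + f_ty)²] = √[4.286² + (2.5 + 2.857)²] = 6.86 kip/in.
Capacity per unit length: r_n/Ω = (1/2.0) × 0.6 × 80 × (0.707 × 0.3125) = 5.302 kip/in.
6.86 > 5.302 → NOT adequate.

f_max ≈ 6.86 kip/in; NOT adequate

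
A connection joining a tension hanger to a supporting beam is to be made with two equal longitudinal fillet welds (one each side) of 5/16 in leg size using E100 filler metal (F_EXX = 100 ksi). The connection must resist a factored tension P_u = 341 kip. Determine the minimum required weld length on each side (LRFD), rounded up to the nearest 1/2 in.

Throat t_e = 0.707 × 0.3125 = 0.2209 in.
φr_n = 0.75 × 0.6 × 100 × 0.2209 = 9.942 kip/in.
L_req = P_u / φr_n = 341 / 9.942 = 34.3 in total.
Per side: 34.3 / 2 = 17.15 in.
Round up → use L = 17.5 in on each side.

L = 17.5 in on each side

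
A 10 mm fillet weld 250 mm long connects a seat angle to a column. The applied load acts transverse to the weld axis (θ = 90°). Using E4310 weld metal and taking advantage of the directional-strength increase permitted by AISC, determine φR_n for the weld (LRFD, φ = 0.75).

φR_n ≈ 513 kN

E43XX → F_EXX = 430 MPa.
t_e = 0.707 × 10 = 7.07 mm; A_we = 7.07 × 250 = 1767 mm².
Directional factor: 1.0 + 0.5 sin^1.5(90°) = 1.5.
F_nw = 0.6 × 430 × 1.5 = 387 MPa.
φR_n = 0.75 × 387 × 1767 × 10⁻³ = 513 kN.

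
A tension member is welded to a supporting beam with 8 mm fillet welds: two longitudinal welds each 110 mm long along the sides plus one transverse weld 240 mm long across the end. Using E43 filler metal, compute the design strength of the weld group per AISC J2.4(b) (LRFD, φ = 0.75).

φR_n ≈ 599 kN

E43XX → F_EXX = 430 MPa.
t_e = 0.707 × 8 = 5.656 mm.
R_nwl = 0.6 × 430 × 5.656 × 220 × 10⁻³ = 321 kN (longitudinal, 2 welds).
R_nwt = 0.6 × 430 × 5.656 × 240 × 10⁻³ = 350.2 kN (transverse, base value).
(i) R_nwl + R_nwt = 671.3 kN; (ii) 0.85 R_nwl + 1.5 R_nwt = 798.2 kN.
R_n = max = 798.2 kN [governs: (ii)]; φR_n = 598.7 kN.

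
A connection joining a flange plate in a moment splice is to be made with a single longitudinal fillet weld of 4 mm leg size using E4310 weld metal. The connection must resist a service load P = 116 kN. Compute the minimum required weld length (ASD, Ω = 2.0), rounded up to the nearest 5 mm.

E43XX → F_EXX = 430 MPa.
Throat t_e = 0.707 × 4 = 2.828 mm.
r_n/Ω = (0.6 × 430 × 2.828) / 2.0 = 364.8 N/mm = 0.3648 kN/mm.
L_req = P / (r_n/Ω) = 116 / 0.3648 = 318 mm total.
Round up → use L = 320 mm.

L = 320 mm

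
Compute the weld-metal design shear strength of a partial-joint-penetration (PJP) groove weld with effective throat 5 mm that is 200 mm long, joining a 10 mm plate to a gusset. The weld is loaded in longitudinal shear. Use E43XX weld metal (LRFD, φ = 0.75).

φR_n ≈ 194 kN

E43XX → F_EXX = 430 MPa.
Effective throat (given) t_e = 5 mm.
A_we = 5 × 200 = 1000 mm².
F_nw = 0.6 F_EXX = 258 MPa.
φR_n = 0.75 × 258 × 1000 × 10⁻³ = 193.5 kN.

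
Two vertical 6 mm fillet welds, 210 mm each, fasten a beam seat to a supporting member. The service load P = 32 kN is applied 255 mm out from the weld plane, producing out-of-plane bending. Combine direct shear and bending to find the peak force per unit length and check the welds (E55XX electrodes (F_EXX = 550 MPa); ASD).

L_w = 2 × 210 = 420 mm; section modulus (unit throat) S = 2 × L²/6 = 14700 mm².
Direct shear f_v = P/L_w = 32×10³/420 = 76.19 N/mm.
Moment M = P × e = 32×10³ × 255 = 8160000 N·mm; bending f_b = M/S = 555.1 N/mm.
f_max = √(f_v² + f_b²) = √(76.19² + 555.1²) = 560.3 N/mm.
r_n/Ω = (1/2.0) × 0.6 × 550 × (0.707 × 6) = 699.9 N/mm → adequate.

f_max ≈ 560 N/mm; adequate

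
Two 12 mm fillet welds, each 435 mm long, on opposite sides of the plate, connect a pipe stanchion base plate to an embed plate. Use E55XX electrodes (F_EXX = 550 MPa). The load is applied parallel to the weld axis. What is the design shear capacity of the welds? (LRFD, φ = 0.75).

φR_n ≈ 1830 kN

Effective throat t_e = 0.707 × 12 = 8.484 mm.
Total length L = 870 mm; A_we = 8.484 × 870 = 7381 mm².
F_nw = 0.6 F_EXX = 0.6 × 550 = 330 MPa.
φR_n = 0.75 × 330 × 7381 × 10⁻³ = 1827 kN.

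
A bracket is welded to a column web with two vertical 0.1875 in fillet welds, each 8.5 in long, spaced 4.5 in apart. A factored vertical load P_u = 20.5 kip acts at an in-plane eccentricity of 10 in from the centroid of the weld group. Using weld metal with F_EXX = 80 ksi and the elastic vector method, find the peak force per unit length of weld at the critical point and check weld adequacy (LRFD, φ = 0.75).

Total weld length L_w = 17 in. Treat welds as unit-width lines.
Polar moment about centroid: J = 2[d³/12 + d(b/2)²] = 2[8.5³/12 + 8.5×2.25²] = 188.4 in³.
Direct shear f_v = P/L_w = 20.5 / 17 = 1.206 kip/in (vertical).
Torsion M = P·e = 20.5 × 10 = 205 kip·in.
Critical point at (x, y) = (2.25, 4.25) from centroid. f_tx = M·y/J = 4.624 kip/in; f_ty = M·x/J = 2.448 kip/in.
Resultant f_max = √[f_tx² + (f_v + f_ty)²] = √[4.624² + (1.206 + 2.448)²] = 5.893 kip/in.
Capacity per unit length: φr_n = 0.75 × 0.6 × 80 × (0.707 × 0.1875) = 4.772 kip/in.
5.893 > 4.772 → NOT adequate.

f_max ≈ 5.89 kip/in; NOT adequate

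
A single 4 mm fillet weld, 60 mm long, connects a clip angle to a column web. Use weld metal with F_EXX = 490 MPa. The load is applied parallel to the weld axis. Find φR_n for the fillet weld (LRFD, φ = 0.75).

Effective throat t_e = 0.707 × 4 = 2.828 mm.
Total length L = 60 mm; A_we = 2.828 × 60 = 169.7 mm².
F_nw = 0.6 F_EXX = 0.6 × 490 = 294 MPa.
φR_n = 0.75 × 294 × 169.7 × 10⁻³ = 37.41 kN.

φR_n ≈ 37.4 kN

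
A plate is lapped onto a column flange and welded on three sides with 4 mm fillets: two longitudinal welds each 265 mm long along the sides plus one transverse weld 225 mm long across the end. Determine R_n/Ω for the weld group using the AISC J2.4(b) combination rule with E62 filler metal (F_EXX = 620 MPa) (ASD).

R_n/Ω ≈ 414 kN

t_e = 0.707 × 4 = 2.828 mm.
R_nwl = 0.6 × 620 × 2.828 × 530 × 10⁻³ = 557.6 kN (longitudinal, 2 welds).
R_nwt = 0.6 × 620 × 2.828 × 225 × 10⁻³ = 236.7 kN (transverse, base value).
(i) R_nwl + R_nwt = 794.3 kN; (ii) 0.85 R_nwl + 1.5 R_nwt = 829 kN.
R_n = max = 829 kN [governs: (ii)]; R_n/Ω = 414.5 kN.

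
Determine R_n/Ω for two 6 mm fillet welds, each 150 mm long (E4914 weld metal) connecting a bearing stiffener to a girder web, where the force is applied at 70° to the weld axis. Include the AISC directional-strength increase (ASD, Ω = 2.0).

R_n/Ω ≈ 272 kN

E49XX → F_EXX = 490 MPa.
t_e = 0.707 × 6 = 4.242 mm; A_we = 4.242 × 300 = 1273 mm².
Directional factor: 1.0 + 0.5 sin^1.5(70°) = 1.455.
F_nw = 0.6 × 490 × 1.455 = 427.9 MPa.
R_n/Ω = (427.9 × 1273) / 2.0 × 10⁻³ = 272.3 kN.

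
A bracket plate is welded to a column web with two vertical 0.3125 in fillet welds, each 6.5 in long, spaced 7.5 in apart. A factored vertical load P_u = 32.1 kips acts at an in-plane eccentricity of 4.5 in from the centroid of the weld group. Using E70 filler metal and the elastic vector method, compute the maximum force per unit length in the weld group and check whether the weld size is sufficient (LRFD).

E70XX → F_EXX = 70 ksi.
Total weld length L_w = 13 in. Treat welds as unit-width lines.
Polar moment about centroid: J = 2[d³/12 + d(b/2)²] = 2[6.5³/12 + 6.5×3.75²] = 228.6 in³.
Direct shear f_v = P/L_w = 32.1 / 13 = 2.469 kip/in (vertical).
Torsion M = P·e = 32.1 × 4.5 = 144.45 kip·in.
Critical point at (x, y) = (3.75, 3.25) from centroid. f_tx = M·y/J = 2.054 kip/in; f_ty = M·x/J = 2.37 kip/in.
Resultant f_max = √[f_tx² + (f_v + f_ty)²] = √[2.054² + (2.469 + 2.37)²] = 5.257 kip/in.
Capacity per unit length: φr_n = 0.75 × 0.6 × 70 × (0.707 × 0.3125) = 6.96 kip/in.
5.257 ≤ 6.96 → adequate.

f_max ≈ 5.26 kip/in; adequate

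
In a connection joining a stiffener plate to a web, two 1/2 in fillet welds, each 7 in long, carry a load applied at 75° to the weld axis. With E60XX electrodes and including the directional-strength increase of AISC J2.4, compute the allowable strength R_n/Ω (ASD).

E60XX → F_EXX = 60 ksi.
t_e = 0.707 × 0.5 = 0.3535 in; A_we = 0.3535 × 14 = 4.949 in².
Directional factor: 1.0 + 0.5 sin^1.5(75°) = 1.475.
F_nw = 0.6 × 60 × 1.475 = 53.09 ksi.
R_n/Ω = (53.09 × 4.949) / 2.0 = 131.4 kip.

R_n/Ω ≈ 131 kip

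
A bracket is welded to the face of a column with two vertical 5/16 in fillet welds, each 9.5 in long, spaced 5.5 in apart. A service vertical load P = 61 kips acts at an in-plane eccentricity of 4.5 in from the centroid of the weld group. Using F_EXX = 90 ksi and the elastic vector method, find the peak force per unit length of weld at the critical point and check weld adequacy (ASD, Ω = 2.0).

f_max ≈ 7.41 kip/in; NOT adequate

Total weld length L_w = 19 in. Treat welds as unit-width lines.
Polar moment about centroid: J = 2[d³/12 + d(b/2)²] = 2[9.5³/12 + 9.5×2.75²] = 286.6 in³.
Direct shear f_v = P/L_w = 61 / 19 = 3.211 kip/in (vertical).
Torsion M = P·e = 61 × 4.5 = 274.5 kip·in.
Critical point at (x, y) = (2.75, 4.75) from centroid. f_tx = M·y/J = 4.55 kip/in; f_ty = M·x/J = 2.634 kip/in.
Resultant f_max = √[f_tx² + (f_v + f_ty)²] = √[4.55² + (3.211 + 2.634)²] = 7.407 kip/in.
Capacity per unit length: r_n/Ω = (1/2.0) × 0.6 × 90 × (0.707 × 0.3125) = 5.965 kip/in.
7.407 > 5.965 → NOT adequate.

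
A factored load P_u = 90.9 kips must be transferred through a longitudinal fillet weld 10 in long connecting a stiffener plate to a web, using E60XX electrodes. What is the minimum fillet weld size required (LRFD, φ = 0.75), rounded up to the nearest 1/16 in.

w = 1/2 in

E60XX → F_EXX = 60 ksi.
Total weld length L = 10 in.
Required throat t_e = P_u / (φ × 0.6 F_EXX × L) = 90.9 / (0.75 × 0.6 × 60 × 10) = 0.3367 in.
Required leg w = t_e / 0.707 = 0.4762 in → use 1/2 in.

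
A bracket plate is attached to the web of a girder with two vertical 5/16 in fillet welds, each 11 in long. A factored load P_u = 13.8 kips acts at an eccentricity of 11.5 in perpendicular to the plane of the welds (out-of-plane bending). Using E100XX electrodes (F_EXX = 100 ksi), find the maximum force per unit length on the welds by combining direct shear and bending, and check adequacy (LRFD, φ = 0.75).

f_max ≈ 3.98 kip/in; adequate

L_w = 2 × 11 = 22 in; section modulus (unit throat) S = 2 × L²/6 = 40.33 in².
Direct shear f_v = P/L_w = 13.8/22 = 0.6273 kip/in.
Moment M = P × e = 13.8 × 11.5 = 158.7 kip·in; bending f_b = M/S = 3.935 kip/in.
f_max = √(f_v² + f_b²) = √(0.6273² + 3.935²) = 3.984 kip/in.
φr_n = 0.75 × 0.6 × 100 × (0.707 × 0.3125) = 9.942 kip/in → adequate.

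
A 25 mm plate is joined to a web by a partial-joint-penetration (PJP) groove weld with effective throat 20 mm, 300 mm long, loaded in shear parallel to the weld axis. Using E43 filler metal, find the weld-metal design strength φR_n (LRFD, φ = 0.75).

φR_n ≈ 1160 kN

E43XX → F_EXX = 430 MPa.
Effective throat (given) t_e = 20 mm.
A_we = 20 × 300 = 6000 mm².
F_nw = 0.6 F_EXX = 258 MPa.
φR_n = 0.75 × 258 × 6000 × 10⁻³ = 1161 kN.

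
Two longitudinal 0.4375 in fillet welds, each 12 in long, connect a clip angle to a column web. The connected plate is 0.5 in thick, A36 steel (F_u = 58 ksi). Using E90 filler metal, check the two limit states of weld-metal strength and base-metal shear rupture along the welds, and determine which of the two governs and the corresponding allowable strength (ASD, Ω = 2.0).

R_n/Ω ≈ 200 kips (weld metal governs)

E90XX → F_EXX = 90 ksi.
t_e = 0.707 × 0.4375 = 0.3093 in; L = 24 in.
Weld metal: R_n/Ω = (1/2.0) × 0.6 × 90 × 0.3093 × 24 = 200.4 kips.
Base metal (shear rupture): R_n/Ω = (1/2.0) × 0.6 × 58 × 0.5 × 24 = 208.8 kips.
Governing: weld metal.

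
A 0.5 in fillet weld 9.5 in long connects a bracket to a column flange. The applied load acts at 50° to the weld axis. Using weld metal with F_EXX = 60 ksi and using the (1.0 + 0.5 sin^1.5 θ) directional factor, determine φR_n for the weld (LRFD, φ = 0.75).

φR_n ≈ 121 kip

t_e = 0.707 × 0.5 = 0.3535 in; A_we = 0.3535 × 9.5 = 3.358 in².
Directional factor: 1.0 + 0.5 sin^1.5(50°) = 1.335.
F_nw = 0.6 × 60 × 1.335 = 48.07 ksi.
φR_n = 0.75 × 48.07 × 3.358 = 121.1 kip.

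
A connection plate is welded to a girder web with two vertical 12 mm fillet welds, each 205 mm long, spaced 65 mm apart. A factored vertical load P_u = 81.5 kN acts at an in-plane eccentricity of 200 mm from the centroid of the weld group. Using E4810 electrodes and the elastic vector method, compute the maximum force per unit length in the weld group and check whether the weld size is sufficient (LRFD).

f_max ≈ 1020 N/mm; adequate

E48XX → F_EXX = 480 MPa.
Total weld length L_w = 410 mm. Treat welds as unit-width lines.
Polar moment about centroid: J = 2[d³/12 + d(b/2)²] = 2[205³/12 + 205×32.5²] = 1869000 mm³.
Direct shear f_v = P/L_w = 81.5×10³ / 410 = 198.8 N/mm (vertical).
Torsion M = P·e = 81.5×10³ × 200 = 16300000 N·mm.
Critical point at (x, y) = (32.5, 102.5) from centroid. f_tx = M·y/J = 894 N/mm; f_ty = M·x/J = 283.5 N/mm.
Resultant f_max = √[f_tx² + (f_v + f_ty)²] = √[894² + (198.8 + 283.5)²] = 1016 N/mm.
Capacity per unit length: φr_n = 0.75 × 0.6 × 480 × (0.707 × 12) = 1833 N/mm.
1016 ≤ 1833 → adequate.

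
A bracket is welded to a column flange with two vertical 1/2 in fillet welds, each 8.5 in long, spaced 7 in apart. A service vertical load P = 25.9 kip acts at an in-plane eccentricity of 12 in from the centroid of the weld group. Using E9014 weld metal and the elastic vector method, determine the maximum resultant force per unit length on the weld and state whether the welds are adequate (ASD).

f_max ≈ 6.58 kip/in; adequate

E90XX → F_EXX = 90 ksi.
Total weld length L_w = 17 in. Treat welds as unit-width lines.
Polar moment about centroid: J = 2[d³/12 + d(b/2)²] = 2[8.5³/12 + 8.5×3.5²] = 310.6 in³.
Direct shear f_v = P/L_w = 25.9 / 17 = 1.524 kip/in (vertical).
Torsion M = P·e = 25.9 × 12 = 310.8 kip·in.
Critical point at (x, y) = (3.5, 4.25) from centroid. f_tx = M·y/J = 4.253 kip/in; f_ty = M·x/J = 3.502 kip/in.
Resultant f_max = √[f_tx² + (f_v + f_ty)²] = √[4.253² + (1.524 + 3.502)²] = 6.584 kip/in.
Capacity per unit length: r_n/Ω = (1/2.0) × 0.6 × 90 × (0.707 × 0.5) = 9.544 kip/in.
6.584 ≤ 9.544 → adequate.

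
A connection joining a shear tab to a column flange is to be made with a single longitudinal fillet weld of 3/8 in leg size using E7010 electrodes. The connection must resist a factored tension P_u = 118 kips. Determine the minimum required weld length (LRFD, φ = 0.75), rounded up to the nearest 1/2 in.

E70XX → F_EXX = 70 ksi.
Throat t_e = 0.707 × 0.375 = 0.2651 in.
φr_n = 0.75 × 0.6 × 70 × 0.2651 = 8.351 kips/in.
L_req = P_u / φr_n = 118 / 8.351 = 14.13 in total.
Round up → use L = 14.5 in.

L = 14.5 in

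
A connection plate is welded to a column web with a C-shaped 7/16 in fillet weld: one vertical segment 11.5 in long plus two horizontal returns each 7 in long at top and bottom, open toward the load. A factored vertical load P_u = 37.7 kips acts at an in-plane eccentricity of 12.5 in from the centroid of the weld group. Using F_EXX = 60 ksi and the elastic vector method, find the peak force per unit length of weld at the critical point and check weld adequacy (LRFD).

Total weld length L_w = 25.5 in. Treat welds as unit-width lines.
Centroid: x̄ = 2×7×3.5 / 25.5 = 1.922 in from the vertical weld.
Polar moment about centroid: J = I_x + I_y = [11.5³/12 + 2×7×5.75²] + [11.5×1.922² + 2(7³/12 + 7×1.578²)] = 724.1 in³.
Direct shear f_v = P/L_w = 37.7 / 25.5 = 1.478 kip/in (vertical).
Torsion M = P·e = 37.7 × 12.5 = 471.25 kip·in.
Critical point at (x, y) = (5.078, 5.75) from centroid. f_tx = M·y/J = 3.742 kip/in; f_ty = M·x/J = 3.305 kip/in.
Resultant f_max = √[f_tx² + (f_v + f_ty)²] = √[3.742² + (1.478 + 3.305)²] = 6.073 kip/in.
Capacity per unit length: φr_n = 0.75 × 0.6 × 60 × (0.707 × 0.4375) = 8.351 kip/in.
6.073 ≤ 8.351 → adequate.

f_max ≈ 6.07 kip/in; adequate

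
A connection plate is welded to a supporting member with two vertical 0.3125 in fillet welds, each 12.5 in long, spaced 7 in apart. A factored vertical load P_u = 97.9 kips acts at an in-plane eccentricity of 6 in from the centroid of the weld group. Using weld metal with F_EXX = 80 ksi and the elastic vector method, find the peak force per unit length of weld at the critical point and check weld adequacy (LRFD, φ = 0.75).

Total weld length L_w = 25 in. Treat welds as unit-width lines.
Polar moment about centroid: J = 2[d³/12 + d(b/2)²] = 2[12.5³/12 + 12.5×3.5²] = 631.8 in³.
Direct shear f_v = P/L_w = 97.9 / 25 = 3.916 kip/in (vertical).
Torsion M = P·e = 97.9 × 6 = 587.4 kip·in.
Critical point at (x, y) = (3.5, 6.25) from centroid. f_tx = M·y/J = 5.811 kip/in; f_ty = M·x/J = 3.254 kip/in.
Resultant f_max = √[f_tx² + (f_v + f_ty)²] = √[5.811² + (3.916 + 3.254)²] = 9.229 kip/in.
Capacity per unit length: φr_n = 0.75 × 0.6 × 80 × (0.707 × 0.3125) = 7.954 kip/in.
9.229 > 7.954 → NOT adequate.

f_max ≈ 9.23 kip/in; NOT adequate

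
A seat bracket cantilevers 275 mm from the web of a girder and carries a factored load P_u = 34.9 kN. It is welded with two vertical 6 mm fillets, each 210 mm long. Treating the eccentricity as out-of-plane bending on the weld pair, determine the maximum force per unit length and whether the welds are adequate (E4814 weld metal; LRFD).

E48XX → F_EXX = 480 MPa.
L_w = 2 × 210 = 420 mm; section modulus (unit throat) S = 2 × L²/6 = 14700 mm².
Direct shear f_v = P/L_w = 34.9×10³/420 = 83.1 N/mm.
Moment M = P × e = 34.9×10³ × 275 = 9597500 N·mm; bending f_b = M/S = 652.9 N/mm.
f_max = √(f_v² + f_b²) = √(83.1² + 652.9²) = 658.2 N/mm.
φr_n = 0.75 × 0.6 × 480 × (0.707 × 6) = 916.3 N/mm → adequate.

f_max ≈ 658 N/mm; adequate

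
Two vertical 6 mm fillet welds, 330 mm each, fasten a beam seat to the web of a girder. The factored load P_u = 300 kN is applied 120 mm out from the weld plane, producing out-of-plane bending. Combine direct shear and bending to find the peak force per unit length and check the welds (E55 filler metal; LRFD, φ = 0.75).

f_max ≈ 1090 N/mm; NOT adequate

E55XX → F_EXX = 550 MPa.
L_w = 2 × 330 = 660 mm; section modulus (unit throat) S = 2 × L²/6 = 36300 mm².
Direct shear f_v = P/L_w = 300×10³/660 = 454.5 N/mm.
Moment M = P × e = 300×10³ × 120 = 36000000 N·mm; bending f_b = M/S = 991.7 N/mm.
f_max = √(f_v² + f_b²) = √(454.5² + 991.7²) = 1091 N/mm.
φr_n = 0.75 × 0.6 × 550 × (0.707 × 6) = 1050 N/mm → NOT adequate.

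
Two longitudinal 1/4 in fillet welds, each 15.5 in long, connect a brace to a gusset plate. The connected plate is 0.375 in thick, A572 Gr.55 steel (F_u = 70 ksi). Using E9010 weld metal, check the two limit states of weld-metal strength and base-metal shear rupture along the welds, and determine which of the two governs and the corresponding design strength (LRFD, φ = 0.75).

E90XX → F_EXX = 90 ksi.
t_e = 0.707 × 0.25 = 0.1767 in; L = 31 in.
Weld metal: φR_n = 0.75 × 0.6 × 90 × 0.1767 × 31 = 221.9 kip.
Base metal (shear rupture): φR_n = 0.75 × 0.6 × 70 × 0.375 × 31 = 366.2 kip.
Governing: weld metal.

φR_n ≈ 222 kip (weld metal governs)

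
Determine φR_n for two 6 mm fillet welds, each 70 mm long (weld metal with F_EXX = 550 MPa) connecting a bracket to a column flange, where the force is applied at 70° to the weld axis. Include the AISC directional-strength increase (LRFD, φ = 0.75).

t_e = 0.707 × 6 = 4.242 mm; A_we = 4.242 × 140 = 593.9 mm².
Directional factor: 1.0 + 0.5 sin^1.5(70°) = 1.455.
F_nw = 0.6 × 550 × 1.455 = 480.3 MPa.
φR_n = 0.75 × 480.3 × 593.9 × 10⁻³ = 213.9 kN.

φR_n ≈ 214 kN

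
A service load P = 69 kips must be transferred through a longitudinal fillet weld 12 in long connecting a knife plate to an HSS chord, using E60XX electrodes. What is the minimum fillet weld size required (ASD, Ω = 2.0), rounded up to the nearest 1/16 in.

w = 1/2 in

E60XX → F_EXX = 60 ksi.
Total weld length L = 12 in.
Required throat t_e = P × Ω / (0.6 F_EXX × L) = 69 × 2.0 / (0.6 × 60 × 12) = 0.3194 in.
Required leg w = t_e / 0.707 = 0.4518 in → use 1/2 in.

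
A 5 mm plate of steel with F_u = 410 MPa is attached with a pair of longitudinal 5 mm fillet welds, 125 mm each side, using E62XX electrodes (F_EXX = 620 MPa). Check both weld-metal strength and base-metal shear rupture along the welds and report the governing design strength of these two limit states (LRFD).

φR_n ≈ 231 kN (base-metal shear rupture governs)

t_e = 0.707 × 5 = 3.535 mm; L = 250 mm.
Weld metal: φR_n = 0.75 × 0.6 × 620 × 3.535 × 250 × 10⁻³ = 246.6 kN.
Base metal (shear rupture): φR_n = 0.75 × 0.6 × 410 × 5 × 250 × 10⁻³ = 230.6 kN.
Governing: base-metal shear rupture.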